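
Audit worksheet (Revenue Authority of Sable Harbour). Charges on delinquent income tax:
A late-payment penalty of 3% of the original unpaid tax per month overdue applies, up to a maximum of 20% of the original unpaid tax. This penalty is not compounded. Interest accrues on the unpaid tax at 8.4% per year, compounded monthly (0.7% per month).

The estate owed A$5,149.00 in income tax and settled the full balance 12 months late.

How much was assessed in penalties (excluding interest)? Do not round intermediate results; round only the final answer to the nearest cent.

Penalty (uncapped): 12 × 3% × A$5,149.00 = A$1,853.64; cap = 20% × A$5,149.00 = A$1,029.80 → penalty = A$1,029.80

A$1,029.80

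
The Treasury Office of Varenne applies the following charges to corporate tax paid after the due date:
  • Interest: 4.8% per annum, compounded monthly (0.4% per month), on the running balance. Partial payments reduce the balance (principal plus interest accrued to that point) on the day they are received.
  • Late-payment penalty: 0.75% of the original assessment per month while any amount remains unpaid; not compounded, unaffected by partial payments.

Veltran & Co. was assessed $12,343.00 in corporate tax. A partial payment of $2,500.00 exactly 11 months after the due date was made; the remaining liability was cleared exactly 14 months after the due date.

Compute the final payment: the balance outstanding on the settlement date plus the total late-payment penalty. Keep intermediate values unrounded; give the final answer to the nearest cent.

Balance at month 11: $12,343.0000 × (1 + 0.004)^11 = $12,897.0852…
After $2,500.00 payment: $12,897.0852… − $2,500.00 = $10,397.0852…
Balance at month 14: $10,397.0852… × (1 + 0.004)^3 = $10,522.3500…
Penalty: 14 × 0.75% × $12,343.00 = $1,296.02…
Final settlement = outstanding balance + penalty = $10,522.3500… + $1,296.02… = $11,818.36

$11,818.36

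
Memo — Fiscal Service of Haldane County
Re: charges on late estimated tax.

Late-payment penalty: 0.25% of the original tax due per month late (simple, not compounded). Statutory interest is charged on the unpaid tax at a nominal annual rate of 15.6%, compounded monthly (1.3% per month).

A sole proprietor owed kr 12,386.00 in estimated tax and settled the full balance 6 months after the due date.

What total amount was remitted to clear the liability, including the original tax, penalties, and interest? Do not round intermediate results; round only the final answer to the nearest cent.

Late-payment penalty: 6 × 0.25% × kr 12,386.00 = kr 185.79
Interest: kr 12,386.00 × ((1 + 0.013)^6 − 1) = kr 12,386.00 × 0.0805794… = kr 998.0561…
Total = kr 12,386.00 + kr 185.7900 + kr 998.0561… = kr 13,569.85

kr 13,569.85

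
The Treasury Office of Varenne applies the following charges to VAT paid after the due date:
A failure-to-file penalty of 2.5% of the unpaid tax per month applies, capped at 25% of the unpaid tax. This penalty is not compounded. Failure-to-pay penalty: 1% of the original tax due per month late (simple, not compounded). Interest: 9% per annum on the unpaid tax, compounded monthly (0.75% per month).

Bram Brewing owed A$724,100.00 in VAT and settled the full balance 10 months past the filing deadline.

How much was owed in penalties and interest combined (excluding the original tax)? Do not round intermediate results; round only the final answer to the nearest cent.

A$309,612.52

Failure-to-file: 10 × 2.5% × A$724,100.00 = A$181,025.00, capped at 25% × A$724,100.00 = A$181,025.00
Failure-to-pay penalty: 10 × 1% × A$724,100.00 = A$72,410.00
Interest: A$724,100.00 × ((1 + 0.0075)^10 − 1) = A$724,100.00 × 0.0775825… = A$56,177.5212…
Penalties + interest = A$253,435.0000 + A$56,177.5212… = A$309,612.52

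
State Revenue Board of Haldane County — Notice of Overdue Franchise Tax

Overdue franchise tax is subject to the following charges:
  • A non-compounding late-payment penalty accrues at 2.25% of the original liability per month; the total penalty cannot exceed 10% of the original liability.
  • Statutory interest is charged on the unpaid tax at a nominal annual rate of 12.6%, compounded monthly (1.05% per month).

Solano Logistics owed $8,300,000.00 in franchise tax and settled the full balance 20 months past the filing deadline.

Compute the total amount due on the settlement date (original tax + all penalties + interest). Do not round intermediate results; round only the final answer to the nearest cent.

$11,058,323.36

Penalty (uncapped): 20 × 2.25% × $8,300,000.00 = $3,735,000.00; cap = 10% × $8,300,000.00 = $830,000.00 → penalty = $830,000.00
Interest: $8,300,000.00 × ((1 + 0.0105)^20 − 1) = $8,300,000.00 × 0.2323281… = $1,928,323.3593…
Total = $8,300,000.00 + $830,000.0000 + $1,928,323.3593… = $11,058,323.36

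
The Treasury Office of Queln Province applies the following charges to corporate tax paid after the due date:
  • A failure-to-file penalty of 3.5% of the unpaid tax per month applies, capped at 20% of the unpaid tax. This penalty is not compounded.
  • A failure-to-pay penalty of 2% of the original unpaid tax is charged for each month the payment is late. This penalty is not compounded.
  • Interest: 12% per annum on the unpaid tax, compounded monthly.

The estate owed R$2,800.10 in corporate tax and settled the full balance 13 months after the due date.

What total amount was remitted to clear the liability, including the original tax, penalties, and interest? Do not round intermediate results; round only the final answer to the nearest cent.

R$4,474.82

Failure-to-file: 13 × 3.5% × R$2,800.10 = R$1,274.05…, capped at 20% × R$2,800.10 = R$560.02
Failure-to-pay penalty: 13 × 2% × R$2,800.10 = R$728.03…
Interest (12%/yr ÷ 12 = 1%/month): R$2,800.10 × ((1 + 0.01)^13 − 1) = R$386.6750…
Total = R$2,800.10 + R$1,288.0460 + R$386.6750… = R$4,474.82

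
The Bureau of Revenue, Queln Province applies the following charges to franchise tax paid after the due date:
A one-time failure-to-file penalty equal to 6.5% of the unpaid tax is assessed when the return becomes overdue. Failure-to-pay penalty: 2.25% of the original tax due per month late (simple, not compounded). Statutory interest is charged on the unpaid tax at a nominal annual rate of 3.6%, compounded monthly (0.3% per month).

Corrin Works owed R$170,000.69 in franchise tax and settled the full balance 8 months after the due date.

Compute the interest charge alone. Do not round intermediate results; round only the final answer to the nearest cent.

Interest: R$170,000.69 × ((1 + 0.003)^8 − 1) = R$170,000.69 × 0.0242535… = R$4,123.1147…

R$4,123.11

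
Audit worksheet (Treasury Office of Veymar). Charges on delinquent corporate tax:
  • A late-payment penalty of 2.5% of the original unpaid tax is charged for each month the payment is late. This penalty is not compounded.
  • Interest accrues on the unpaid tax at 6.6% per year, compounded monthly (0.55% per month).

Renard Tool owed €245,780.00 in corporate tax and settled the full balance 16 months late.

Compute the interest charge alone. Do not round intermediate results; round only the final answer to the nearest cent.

€22,544.14

Interest: €245,780.00 × ((1 + 0.0055)^16 − 1) = €245,780.00 × 0.0917249… = €22,544.1355…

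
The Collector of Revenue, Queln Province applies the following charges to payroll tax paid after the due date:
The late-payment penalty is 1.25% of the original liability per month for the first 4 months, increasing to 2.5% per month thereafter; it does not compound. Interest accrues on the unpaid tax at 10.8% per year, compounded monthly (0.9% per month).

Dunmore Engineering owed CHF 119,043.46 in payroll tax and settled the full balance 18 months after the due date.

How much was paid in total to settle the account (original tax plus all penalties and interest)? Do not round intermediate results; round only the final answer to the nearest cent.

Penalty, months 1–4: 4 × 1.25% × CHF 119,043.46 = CHF 5,952.17…
Penalty, months 5–18: 14 × 2.5% × CHF 119,043.46 = CHF 41,665.21…
Interest: CHF 119,043.46 × ((1 + 0.009)^18 − 1) = CHF 119,043.46 × 0.1750085… = CHF 20,833.6122…
Total = CHF 119,043.46 + CHF 47,617.3840 + CHF 20,833.6122… = CHF 187,494.46

CHF 187,494.46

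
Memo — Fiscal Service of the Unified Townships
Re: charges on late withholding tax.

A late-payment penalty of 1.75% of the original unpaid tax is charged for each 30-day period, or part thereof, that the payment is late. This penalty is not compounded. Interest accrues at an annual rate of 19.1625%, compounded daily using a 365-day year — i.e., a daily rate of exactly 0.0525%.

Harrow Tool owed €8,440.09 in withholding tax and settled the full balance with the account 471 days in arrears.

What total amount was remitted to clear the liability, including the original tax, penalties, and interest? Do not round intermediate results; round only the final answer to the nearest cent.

Penalty periods: ⌈471/30⌉ = 16; penalty = 16 × 1.75% × €8,440.09 = €2,363.23…
Interest: €8,440.09 × ((1 + 0.000525)^471 − 1) = €8,440.09 × 0.28044812… = €2,367.0074…
Total = €8,440.09 + €2,363.2252 + €2,367.0074… = €13,170.32

€13,170.32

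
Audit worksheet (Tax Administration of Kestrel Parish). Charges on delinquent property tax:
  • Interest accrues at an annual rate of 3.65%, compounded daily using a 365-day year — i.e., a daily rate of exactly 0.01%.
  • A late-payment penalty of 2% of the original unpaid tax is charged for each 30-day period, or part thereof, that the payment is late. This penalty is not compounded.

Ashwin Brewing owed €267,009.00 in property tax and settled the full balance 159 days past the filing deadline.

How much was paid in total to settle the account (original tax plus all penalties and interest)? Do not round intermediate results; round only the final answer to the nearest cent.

€303,329.24

Penalty periods: ⌈159/30⌉ = 6; penalty = 6 × 2% × €267,009.00 = €32,041.08
Interest: €267,009.00 × ((1 + 0.0001)^159 − 1) = €267,009.00 × 0.01602627… = €4,279.1583…
Total = €267,009.00 + €32,041.0800 + €4,279.1583… = €303,329.24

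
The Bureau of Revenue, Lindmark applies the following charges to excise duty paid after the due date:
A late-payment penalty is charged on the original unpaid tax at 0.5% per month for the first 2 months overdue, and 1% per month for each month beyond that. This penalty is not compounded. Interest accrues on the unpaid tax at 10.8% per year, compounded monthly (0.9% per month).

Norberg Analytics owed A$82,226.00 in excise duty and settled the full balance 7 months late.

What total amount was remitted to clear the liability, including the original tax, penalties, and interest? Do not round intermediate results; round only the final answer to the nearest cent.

Penalty, months 1–2: 2 × 0.5% × A$82,226.00 = A$822.26
Penalty, months 3–7: 5 × 1% × A$82,226.00 = A$4,111.30
Interest: A$82,226.00 × ((1 + 0.009)^7 − 1) = A$82,226.00 × 0.0647267… = A$5,322.2214…
Total = A$82,226.00 + A$4,933.5600 + A$5,322.2214… = A$92,481.78

A$92,481.78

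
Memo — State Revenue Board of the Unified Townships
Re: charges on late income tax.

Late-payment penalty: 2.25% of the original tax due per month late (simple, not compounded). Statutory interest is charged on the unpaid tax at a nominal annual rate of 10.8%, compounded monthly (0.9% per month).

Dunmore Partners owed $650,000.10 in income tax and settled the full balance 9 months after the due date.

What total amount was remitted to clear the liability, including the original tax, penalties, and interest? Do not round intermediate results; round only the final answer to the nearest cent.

$836,210.87

Late-payment penalty = 2.25% × $650,000.10 × 9 mo = $131,625.02…
Interest: $650,000.10 × ((1 + 0.009)^9 − 1) = $650,000.10 × 0.0839781… = $54,585.7540…
Total = $650,000.10 + $131,625.0203… + $54,585.7540… = $836,210.87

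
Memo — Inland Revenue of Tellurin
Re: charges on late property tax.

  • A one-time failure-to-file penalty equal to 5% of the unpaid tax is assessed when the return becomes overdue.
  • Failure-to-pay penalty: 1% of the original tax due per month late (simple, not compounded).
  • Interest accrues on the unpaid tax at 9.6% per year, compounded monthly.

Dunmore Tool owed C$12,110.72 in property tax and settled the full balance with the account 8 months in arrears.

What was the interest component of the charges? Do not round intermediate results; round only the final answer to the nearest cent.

Interest (9.6%/yr ÷ 12 = 0.8%/month): C$12,110.72 × ((1 + 0.008)^8 − 1) = C$797.1392…

C$797.14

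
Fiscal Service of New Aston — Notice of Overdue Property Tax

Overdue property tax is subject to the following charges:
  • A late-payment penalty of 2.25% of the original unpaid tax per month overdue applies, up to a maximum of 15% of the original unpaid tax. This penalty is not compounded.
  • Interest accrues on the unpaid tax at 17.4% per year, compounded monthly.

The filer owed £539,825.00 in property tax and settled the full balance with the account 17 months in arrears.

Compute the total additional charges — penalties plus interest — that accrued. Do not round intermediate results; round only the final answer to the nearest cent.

Penalty (uncapped): 17 × 2.25% × £539,825.00 = £206,483.06…; cap = 15% × £539,825.00 = £80,973.75 → penalty = £80,973.75
Interest (17.4%/yr ÷ 12 = 1.45%/month): £539,825.00 × ((1 + 0.0145)^17 − 1) = £149,680.7095…
Penalties + interest = £80,973.7500 + £149,680.7095… = £230,654.46

£230,654.46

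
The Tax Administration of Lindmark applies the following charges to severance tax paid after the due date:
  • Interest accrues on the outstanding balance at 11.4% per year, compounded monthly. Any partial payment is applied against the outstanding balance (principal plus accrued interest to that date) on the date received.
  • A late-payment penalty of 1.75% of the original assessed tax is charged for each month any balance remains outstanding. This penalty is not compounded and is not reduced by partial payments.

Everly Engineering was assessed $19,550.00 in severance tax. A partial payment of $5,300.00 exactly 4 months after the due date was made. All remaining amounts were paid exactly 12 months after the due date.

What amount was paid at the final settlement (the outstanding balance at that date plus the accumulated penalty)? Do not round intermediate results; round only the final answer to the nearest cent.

$20,287.97

Monthly rate = 11.4% ÷ 12 = 0.95%
Balance at month 4: $19,550.0000 × (1 + 0.0095)^4 = $20,303.5535…
After $5,300.00 payment: $20,303.5535… − $5,300.00 = $15,003.5535…
Balance at month 12: $15,003.5535… × (1 + 0.0095)^8 = $16,182.4666…
Penalty: 12 × 1.75% × $19,550.00 = $4,105.50
Final settlement = outstanding balance + penalty = $16,182.4666… + $4,105.50 = $20,287.97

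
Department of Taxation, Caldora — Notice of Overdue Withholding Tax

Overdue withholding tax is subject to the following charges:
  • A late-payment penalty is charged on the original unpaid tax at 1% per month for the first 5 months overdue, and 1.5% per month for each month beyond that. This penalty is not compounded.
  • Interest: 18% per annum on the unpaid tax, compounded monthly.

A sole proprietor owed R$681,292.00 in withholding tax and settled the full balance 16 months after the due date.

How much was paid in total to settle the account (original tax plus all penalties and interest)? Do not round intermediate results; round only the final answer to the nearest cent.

R$1,011,027.48

Penalty, months 1–5: 5 × 1% × R$681,292.00 = R$34,064.60
Penalty, months 6–16: 11 × 1.5% × R$681,292.00 = R$112,413.18
Interest (18%/yr ÷ 12 = 1.5%/month): R$681,292.00 × ((1 + 0.015)^16 − 1) = R$183,257.7017…
Total = R$681,292.00 + R$146,477.7800 + R$183,257.7017… = R$1,011,027.48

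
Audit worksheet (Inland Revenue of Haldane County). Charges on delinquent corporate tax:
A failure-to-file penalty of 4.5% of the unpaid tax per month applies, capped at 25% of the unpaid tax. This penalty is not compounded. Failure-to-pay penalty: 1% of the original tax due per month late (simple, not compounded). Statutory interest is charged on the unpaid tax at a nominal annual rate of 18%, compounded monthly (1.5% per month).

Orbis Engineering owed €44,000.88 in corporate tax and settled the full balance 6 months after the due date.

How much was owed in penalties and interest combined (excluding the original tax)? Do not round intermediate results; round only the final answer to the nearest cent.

Failure-to-file: 6 × 4.5% × €44,000.88 = €11,880.24…, capped at 25% × €44,000.88 = €11,000.22
Failure-to-pay penalty: 6 × 1% × €44,000.88 = €2,640.05…
Interest: €44,000.88 × ((1 + 0.015)^6 − 1) = €44,000.88 × 0.0934433… = €4,111.5858…
Penalties + interest = €13,640.2728 + €4,111.5858… = €17,751.86

€17,751.86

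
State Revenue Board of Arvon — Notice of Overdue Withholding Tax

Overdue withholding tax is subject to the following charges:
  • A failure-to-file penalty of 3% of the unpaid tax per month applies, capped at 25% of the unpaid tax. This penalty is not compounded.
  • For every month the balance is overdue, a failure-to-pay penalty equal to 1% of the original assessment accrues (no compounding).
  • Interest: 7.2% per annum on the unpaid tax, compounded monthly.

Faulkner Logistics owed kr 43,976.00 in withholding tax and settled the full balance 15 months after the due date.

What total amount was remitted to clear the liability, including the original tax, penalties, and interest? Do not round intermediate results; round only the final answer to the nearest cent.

Failure-to-file: 15 × 3% × kr 43,976.00 = kr 19,789.20, capped at 25% × kr 43,976.00 = kr 10,994.00
Failure-to-pay penalty: 15 × 1% × kr 43,976.00 = kr 6,596.40
Interest (7.2%/yr ÷ 12 = 0.6%/month): kr 43,976.00 × ((1 + 0.006)^15 − 1) = kr 4,128.4701…
Total = kr 43,976.00 + kr 17,590.4000 + kr 4,128.4701… = kr 65,694.87

kr 65,694.87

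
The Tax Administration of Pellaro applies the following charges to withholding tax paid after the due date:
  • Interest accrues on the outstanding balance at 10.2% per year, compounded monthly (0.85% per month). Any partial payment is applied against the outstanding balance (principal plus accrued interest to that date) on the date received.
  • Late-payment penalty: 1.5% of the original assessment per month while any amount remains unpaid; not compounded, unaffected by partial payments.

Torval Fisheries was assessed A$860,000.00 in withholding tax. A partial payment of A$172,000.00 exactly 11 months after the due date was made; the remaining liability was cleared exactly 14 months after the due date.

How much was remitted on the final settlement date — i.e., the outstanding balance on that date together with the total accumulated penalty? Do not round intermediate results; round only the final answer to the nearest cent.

Balance at month 11: A$860,000.0000 × (1 + 0.0085)^11 = A$943,916.0686…
After A$172,000.00 payment: A$943,916.0686… − A$172,000.00 = A$771,916.0686…
Balance at month 14: A$771,916.0686… × (1 + 0.0085)^3 = A$791,767.7152…
Penalty: 14 × 1.5% × A$860,000.00 = A$180,600.00
Final settlement = outstanding balance + penalty = A$791,767.7152… + A$180,600.00 = A$972,367.72

A$972,367.72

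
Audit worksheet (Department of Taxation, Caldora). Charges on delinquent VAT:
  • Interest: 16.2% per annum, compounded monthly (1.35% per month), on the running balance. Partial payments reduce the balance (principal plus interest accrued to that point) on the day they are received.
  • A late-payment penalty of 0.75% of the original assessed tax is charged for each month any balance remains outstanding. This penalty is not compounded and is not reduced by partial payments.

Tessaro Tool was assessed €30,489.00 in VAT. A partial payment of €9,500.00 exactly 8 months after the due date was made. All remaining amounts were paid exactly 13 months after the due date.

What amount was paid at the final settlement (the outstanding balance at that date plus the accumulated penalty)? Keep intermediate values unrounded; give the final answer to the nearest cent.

Balance at month 8: €30,489.0000 × (1 + 0.0135)^8 = €33,941.6698…
After €9,500.00 payment: €33,941.6698… − €9,500.00 = €24,441.6698…
Balance at month 13: €24,441.6698… × (1 + 0.0135)^5 = €26,136.6329…
Penalty: 13 × 0.75% × €30,489.00 = €2,972.68…
Final settlement = outstanding balance + penalty = €26,136.6329… + €2,972.68… = €29,109.31

€29,109.31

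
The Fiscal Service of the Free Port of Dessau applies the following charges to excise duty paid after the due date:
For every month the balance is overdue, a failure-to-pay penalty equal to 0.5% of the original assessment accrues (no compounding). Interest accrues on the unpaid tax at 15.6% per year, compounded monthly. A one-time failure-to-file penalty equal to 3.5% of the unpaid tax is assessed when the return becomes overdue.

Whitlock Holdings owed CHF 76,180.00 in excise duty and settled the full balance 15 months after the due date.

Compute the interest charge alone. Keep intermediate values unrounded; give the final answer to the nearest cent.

CHF 16,286.12

Interest (15.6%/yr ÷ 12 = 1.3%/month): CHF 76,180.00 × ((1 + 0.013)^15 − 1) = CHF 16,286.1230…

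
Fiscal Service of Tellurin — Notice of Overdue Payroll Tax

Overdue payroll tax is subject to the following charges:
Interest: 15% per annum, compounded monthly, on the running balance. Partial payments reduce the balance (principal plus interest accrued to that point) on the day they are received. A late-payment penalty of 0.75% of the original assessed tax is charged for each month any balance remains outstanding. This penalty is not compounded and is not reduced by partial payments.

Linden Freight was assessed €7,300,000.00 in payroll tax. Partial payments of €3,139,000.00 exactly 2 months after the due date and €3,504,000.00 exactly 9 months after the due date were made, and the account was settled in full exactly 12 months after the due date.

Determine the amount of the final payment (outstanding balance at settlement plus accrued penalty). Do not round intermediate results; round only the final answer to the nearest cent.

Monthly rate = 15% ÷ 12 = 1.25%
Balance at month 2: €7,300,000.0000 × (1 + 0.0125)^2 = €7,483,640.6250
After €3,139,000.00 payment: €7,483,640.6250 − €3,139,000.00 = €4,344,640.6250
Balance at month 9: €4,344,640.6250 × (1 + 0.0125)^7 = €4,739,353.2691…
After €3,504,000.00 payment: €4,739,353.2691… − €3,504,000.00 = €1,235,353.2691…
Balance at month 12: €1,235,353.2691… × (1 + 0.0125)^3 = €1,282,260.5013…
Penalty: 12 × 0.75% × €7,300,000.00 = €657,000.00
Final settlement = outstanding balance + penalty = €1,282,260.5013… + €657,000.00 = €1,939,260.50

€1,939,260.50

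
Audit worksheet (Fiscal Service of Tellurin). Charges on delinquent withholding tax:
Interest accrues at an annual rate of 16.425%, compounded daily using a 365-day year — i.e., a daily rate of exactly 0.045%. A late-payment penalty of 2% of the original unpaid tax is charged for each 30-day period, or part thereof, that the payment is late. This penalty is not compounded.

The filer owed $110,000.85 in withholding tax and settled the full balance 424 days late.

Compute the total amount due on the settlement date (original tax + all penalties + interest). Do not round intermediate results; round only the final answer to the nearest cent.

Penalty periods: ⌈424/30⌉ = 15; penalty = 15 × 2% × $110,000.85 = $33,000.26…
Interest: $110,000.85 × ((1 + 0.00045)^424 − 1) = $110,000.85 × 0.21016545… = $23,118.3778…
Total = $110,000.85 + $33,000.2550 + $23,118.3778… = $166,119.48

$166,119.48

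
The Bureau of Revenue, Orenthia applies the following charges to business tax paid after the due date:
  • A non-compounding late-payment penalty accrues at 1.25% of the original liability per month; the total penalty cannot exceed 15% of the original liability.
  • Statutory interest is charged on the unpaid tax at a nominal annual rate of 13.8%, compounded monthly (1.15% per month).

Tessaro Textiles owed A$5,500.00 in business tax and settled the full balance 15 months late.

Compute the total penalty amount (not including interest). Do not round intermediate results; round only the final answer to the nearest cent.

A$825.00

Penalty (uncapped): 15 × 1.25% × A$5,500.00 = A$1,031.25; cap = 15% × A$5,500.00 = A$825.00 → penalty = A$825.00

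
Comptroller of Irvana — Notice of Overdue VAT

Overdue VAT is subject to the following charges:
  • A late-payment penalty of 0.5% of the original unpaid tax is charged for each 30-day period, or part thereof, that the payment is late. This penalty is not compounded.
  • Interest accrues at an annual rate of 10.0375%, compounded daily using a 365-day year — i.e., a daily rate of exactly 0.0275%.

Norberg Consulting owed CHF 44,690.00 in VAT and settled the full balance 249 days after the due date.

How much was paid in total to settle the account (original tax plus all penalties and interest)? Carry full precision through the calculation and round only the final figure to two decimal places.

Penalty periods: ⌈249/30⌉ = 9; penalty = 9 × 0.5% × CHF 44,690.00 = CHF 2,011.05
Interest: CHF 44,690.00 × ((1 + 0.000275)^249 − 1) = CHF 44,690.00 × 0.07086377… = CHF 3,166.9020…
Total = CHF 44,690.00 + CHF 2,011.0500 + CHF 3,166.9020… = CHF 49,867.95

CHF 49,867.95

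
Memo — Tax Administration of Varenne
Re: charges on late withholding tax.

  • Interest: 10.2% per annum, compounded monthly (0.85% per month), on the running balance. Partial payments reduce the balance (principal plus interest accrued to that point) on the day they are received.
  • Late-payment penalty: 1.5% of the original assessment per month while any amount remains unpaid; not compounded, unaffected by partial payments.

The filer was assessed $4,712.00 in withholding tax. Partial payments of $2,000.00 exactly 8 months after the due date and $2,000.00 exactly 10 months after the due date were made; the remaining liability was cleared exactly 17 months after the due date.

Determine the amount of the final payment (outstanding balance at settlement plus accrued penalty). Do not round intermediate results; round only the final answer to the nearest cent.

Balance at month 8: $4,712.0000 × (1 + 0.0085)^8 = $5,042.1122…
After $2,000.00 payment: $5,042.1122… − $2,000.00 = $3,042.1122…
Balance at month 10: $3,042.1122… × (1 + 0.0085)^2 = $3,094.0479…
After $2,000.00 payment: $3,094.0479… − $2,000.00 = $1,094.0479…
Balance at month 17: $1,094.0479… × (1 + 0.0085)^7 = $1,160.8274…
Penalty: 17 × 1.5% × $4,712.00 = $1,201.56
Final settlement = outstanding balance + penalty = $1,160.8274… + $1,201.56 = $2,362.39

$2,362.39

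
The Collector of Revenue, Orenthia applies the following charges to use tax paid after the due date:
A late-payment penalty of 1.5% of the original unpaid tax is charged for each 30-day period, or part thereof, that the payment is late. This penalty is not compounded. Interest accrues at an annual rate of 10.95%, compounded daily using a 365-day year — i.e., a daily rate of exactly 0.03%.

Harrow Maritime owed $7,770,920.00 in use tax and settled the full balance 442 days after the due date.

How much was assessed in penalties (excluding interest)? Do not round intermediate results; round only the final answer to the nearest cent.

$1,748,457.00

Penalty periods: ⌈442/30⌉ = 15; penalty = 15 × 1.5% × $7,770,920.00 = $1,748,457.00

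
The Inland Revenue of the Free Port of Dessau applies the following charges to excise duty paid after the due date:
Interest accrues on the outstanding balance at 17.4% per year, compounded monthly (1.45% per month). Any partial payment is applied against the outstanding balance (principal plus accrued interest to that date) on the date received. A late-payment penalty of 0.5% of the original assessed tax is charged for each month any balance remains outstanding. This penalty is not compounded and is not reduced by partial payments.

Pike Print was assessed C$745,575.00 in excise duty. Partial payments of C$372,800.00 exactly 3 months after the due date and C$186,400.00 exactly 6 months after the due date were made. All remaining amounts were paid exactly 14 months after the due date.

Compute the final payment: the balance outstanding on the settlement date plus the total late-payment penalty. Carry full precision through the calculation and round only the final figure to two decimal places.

Balance at month 3: C$745,575.0000 × (1 + 0.0145)^3 = C$778,480.0569…
After C$372,800.00 payment: C$778,480.0569… − C$372,800.00 = C$405,680.0569…
Balance at month 6: C$405,680.0569… × (1 + 0.0145)^3 = C$423,584.2588…
After C$186,400.00 payment: C$423,584.2588… − C$186,400.00 = C$237,184.2588…
Balance at month 14: C$237,184.2588… × (1 + 0.0145)^8 = C$266,135.1719…
Penalty: 14 × 0.5% × C$745,575.00 = C$52,190.25
Final settlement = outstanding balance + penalty = C$266,135.1719… + C$52,190.25 = C$318,325.42

C$318,325.42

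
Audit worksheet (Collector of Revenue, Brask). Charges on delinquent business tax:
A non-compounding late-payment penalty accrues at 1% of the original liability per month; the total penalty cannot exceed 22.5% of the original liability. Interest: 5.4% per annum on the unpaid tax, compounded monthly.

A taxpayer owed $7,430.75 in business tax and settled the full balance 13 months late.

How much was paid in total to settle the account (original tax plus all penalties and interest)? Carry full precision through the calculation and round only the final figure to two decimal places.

$8,843.38

Penalty: 13 × 1% × $7,430.75 = $966.00… (below the 22.5% cap of $1,671.92…)
Interest (5.4%/yr ÷ 12 = 0.45%/month): $7,430.75 × ((1 + 0.0045)^13 − 1) = $446.6316…
Total = $7,430.75 + $965.9975 + $446.6316… = $8,843.38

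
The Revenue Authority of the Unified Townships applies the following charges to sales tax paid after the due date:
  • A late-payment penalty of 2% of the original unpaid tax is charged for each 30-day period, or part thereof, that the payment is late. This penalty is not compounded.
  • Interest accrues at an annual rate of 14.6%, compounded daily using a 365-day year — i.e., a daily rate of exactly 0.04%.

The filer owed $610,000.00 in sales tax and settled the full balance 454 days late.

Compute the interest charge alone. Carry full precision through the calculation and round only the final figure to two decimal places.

$121,445.45

Interest: $610,000.00 × ((1 + 0.0004)^454 − 1) = $610,000.00 × 0.19909090… = $121,445.4514…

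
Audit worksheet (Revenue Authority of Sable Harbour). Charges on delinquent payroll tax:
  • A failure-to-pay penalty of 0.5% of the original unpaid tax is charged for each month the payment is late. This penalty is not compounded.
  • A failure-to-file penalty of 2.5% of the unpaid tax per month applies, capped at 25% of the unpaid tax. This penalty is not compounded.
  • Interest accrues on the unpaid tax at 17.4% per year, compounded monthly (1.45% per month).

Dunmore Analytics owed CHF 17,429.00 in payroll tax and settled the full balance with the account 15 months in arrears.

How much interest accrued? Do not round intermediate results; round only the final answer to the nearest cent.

Interest: CHF 17,429.00 × ((1 + 0.0145)^15 − 1) = CHF 17,429.00 × 0.2410257… = CHF 4,200.8367…

CHF 4,200.84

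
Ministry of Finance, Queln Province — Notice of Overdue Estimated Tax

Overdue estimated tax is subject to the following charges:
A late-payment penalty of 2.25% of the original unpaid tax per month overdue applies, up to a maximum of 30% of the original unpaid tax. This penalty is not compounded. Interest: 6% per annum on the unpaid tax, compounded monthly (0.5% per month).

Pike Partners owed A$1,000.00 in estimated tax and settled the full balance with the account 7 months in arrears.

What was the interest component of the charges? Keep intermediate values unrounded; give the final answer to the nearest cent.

Interest: A$1,000.00 × ((1 + 0.005)^7 − 1) = A$1,000.00 × 0.0355294… = A$35.5294…

A$35.53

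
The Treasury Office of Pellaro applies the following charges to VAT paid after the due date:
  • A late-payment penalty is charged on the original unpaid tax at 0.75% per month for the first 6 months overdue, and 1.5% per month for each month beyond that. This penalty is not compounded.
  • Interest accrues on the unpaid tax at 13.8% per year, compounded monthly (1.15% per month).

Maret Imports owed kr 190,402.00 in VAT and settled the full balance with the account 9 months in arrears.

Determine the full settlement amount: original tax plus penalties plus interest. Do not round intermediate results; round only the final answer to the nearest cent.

kr 228,176.04

Penalty, months 1–6: 6 × 0.75% × kr 190,402.00 = kr 8,568.09
Penalty, months 7–9: 3 × 1.5% × kr 190,402.00 = kr 8,568.09
Interest: kr 190,402.00 × ((1 + 0.0115)^9 − 1) = kr 190,402.00 × 0.1083910… = kr 20,637.8599…
Total = kr 190,402.00 + kr 17,136.1800 + kr 20,637.8599… = kr 228,176.04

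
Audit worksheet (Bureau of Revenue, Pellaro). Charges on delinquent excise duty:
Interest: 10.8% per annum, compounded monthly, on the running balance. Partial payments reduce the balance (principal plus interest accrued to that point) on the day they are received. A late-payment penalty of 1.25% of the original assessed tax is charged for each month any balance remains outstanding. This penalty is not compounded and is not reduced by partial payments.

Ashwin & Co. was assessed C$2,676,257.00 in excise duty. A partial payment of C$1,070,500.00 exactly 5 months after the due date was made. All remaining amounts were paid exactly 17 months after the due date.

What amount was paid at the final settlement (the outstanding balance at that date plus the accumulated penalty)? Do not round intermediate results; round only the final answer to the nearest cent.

C$2,493,267.93

Monthly rate = 10.8% ÷ 12 = 0.9%
Balance at month 5: C$2,676,257.0000 × (1 + 0.009)^5 = C$2,798,875.9310…
After C$1,070,500.00 payment: C$2,798,875.9310… − C$1,070,500.00 = C$1,728,375.9310…
Balance at month 17: C$1,728,375.9310… × (1 + 0.009)^12 = C$1,924,563.3212…
Penalty: 17 × 1.25% × C$2,676,257.00 = C$568,704.61…
Final settlement = outstanding balance + penalty = C$1,924,563.3212… + C$568,704.61… = C$2,493,267.93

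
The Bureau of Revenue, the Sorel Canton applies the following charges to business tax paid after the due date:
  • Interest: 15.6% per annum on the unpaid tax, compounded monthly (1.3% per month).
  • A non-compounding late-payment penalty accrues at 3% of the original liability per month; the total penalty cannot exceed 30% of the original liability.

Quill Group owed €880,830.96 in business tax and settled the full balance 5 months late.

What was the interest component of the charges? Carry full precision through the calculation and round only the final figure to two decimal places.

€58,762.09

Interest: €880,830.96 × ((1 + 0.013)^5 − 1) = €880,830.96 × 0.0667121… = €58,762.0947…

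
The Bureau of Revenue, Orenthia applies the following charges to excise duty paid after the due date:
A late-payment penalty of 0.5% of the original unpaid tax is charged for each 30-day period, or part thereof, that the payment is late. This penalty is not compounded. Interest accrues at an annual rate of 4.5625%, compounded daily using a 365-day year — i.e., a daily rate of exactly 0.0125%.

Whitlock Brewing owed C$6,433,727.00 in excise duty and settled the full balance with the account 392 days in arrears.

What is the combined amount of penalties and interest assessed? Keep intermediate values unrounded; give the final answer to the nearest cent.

C$773,444.23

Penalty periods: ⌈392/30⌉ = 14; penalty = 14 × 0.5% × C$6,433,727.00 = C$450,360.89
Interest: C$6,433,727.00 × ((1 + 0.000125)^392 − 1) = C$6,433,727.00 × 0.05021713… = C$323,083.3355…
Penalties + interest = C$450,360.8900 + C$323,083.3355… = C$773,444.23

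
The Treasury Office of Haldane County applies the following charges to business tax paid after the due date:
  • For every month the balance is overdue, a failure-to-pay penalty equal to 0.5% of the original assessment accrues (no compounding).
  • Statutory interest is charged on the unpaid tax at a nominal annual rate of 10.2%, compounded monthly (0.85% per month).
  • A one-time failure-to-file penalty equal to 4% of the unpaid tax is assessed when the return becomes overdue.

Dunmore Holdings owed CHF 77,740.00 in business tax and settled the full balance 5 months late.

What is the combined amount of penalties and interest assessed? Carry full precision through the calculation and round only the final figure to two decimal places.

CHF 8,413.70

Failure-to-file penalty: 4% × CHF 77,740.00 = CHF 3,109.60
Failure-to-pay penalty: 5 × 0.5% × CHF 77,740.00 = CHF 1,943.50
Interest: CHF 77,740.00 × ((1 + 0.0085)^5 − 1) = CHF 77,740.00 × 0.0432287… = CHF 3,360.5966…
Penalties + interest = CHF 5,053.1000 + CHF 3,360.5966… = CHF 8,413.70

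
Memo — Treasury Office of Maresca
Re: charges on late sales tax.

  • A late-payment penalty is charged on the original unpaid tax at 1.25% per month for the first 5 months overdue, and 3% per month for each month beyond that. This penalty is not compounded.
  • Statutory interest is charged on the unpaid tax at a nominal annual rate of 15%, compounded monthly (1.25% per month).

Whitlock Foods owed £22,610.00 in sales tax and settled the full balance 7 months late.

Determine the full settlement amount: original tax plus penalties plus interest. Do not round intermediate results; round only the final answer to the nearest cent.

Penalty, months 1–5: 5 × 1.25% × £22,610.00 = £1,413.13…
Penalty, months 6–7: 2 × 3% × £22,610.00 = £1,356.60
Interest: £22,610.00 × ((1 + 0.0125)^7 − 1) = £22,610.00 × 0.0908505… = £2,054.1291…
Total = £22,610.00 + £2,769.7250 + £2,054.1291… = £27,433.85

£27,433.85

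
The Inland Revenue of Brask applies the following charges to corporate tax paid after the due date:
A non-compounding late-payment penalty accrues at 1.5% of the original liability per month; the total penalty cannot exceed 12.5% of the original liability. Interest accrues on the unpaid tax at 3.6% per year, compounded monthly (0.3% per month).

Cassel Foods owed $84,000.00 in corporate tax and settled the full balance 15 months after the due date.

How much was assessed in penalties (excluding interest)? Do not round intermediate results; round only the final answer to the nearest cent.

Penalty (uncapped): 15 × 1.5% × $84,000.00 = $18,900.00; cap = 12.5% × $84,000.00 = $10,500.00 → penalty = $10,500.00

$10,500.00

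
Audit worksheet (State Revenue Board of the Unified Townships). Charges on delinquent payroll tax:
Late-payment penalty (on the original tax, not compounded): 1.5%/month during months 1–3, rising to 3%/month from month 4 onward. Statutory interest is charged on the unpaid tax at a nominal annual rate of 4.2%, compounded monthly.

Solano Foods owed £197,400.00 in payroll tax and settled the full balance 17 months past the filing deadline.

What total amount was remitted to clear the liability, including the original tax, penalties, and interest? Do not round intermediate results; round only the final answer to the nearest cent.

£301,270.99

Penalty, months 1–3: 3 × 1.5% × £197,400.00 = £8,883.00
Penalty, months 4–17: 14 × 3% × £197,400.00 = £82,908.00
Interest (4.2%/yr ÷ 12 = 0.35%/month): £197,400.00 × ((1 + 0.0035)^17 − 1) = £12,079.9947…
Total = £197,400.00 + £91,791.0000 + £12,079.9947… = £301,270.99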